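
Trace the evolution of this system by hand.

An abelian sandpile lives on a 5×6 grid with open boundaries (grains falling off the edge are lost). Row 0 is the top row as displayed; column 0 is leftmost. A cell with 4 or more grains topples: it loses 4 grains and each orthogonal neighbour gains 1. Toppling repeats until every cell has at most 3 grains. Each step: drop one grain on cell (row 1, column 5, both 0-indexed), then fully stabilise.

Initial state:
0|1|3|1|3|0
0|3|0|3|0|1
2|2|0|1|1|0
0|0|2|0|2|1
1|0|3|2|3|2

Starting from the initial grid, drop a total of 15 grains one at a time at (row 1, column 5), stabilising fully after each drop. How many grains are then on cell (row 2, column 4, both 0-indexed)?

gen 0: 0|1|3|1|3|0
0|3|0|3|0|1
2|2|0|1|1|0
0|0|2|0|2|1
1|0|3|2|3|2
gen 1: 0|1|3|1|3|0
0|3|0|3|0|2
2|2|0|1|1|0
0|0|2|0|2|1
1|0|3|2|3|2
gen 2: 0|1|3|1|3|0
0|3|0|3|0|3
2|2|0|1|1|0
0|0|2|0|2|1
1|0|3|2|3|2
gen 3: 0|1|3|1|3|1
0|3|0|3|1|0
2|2|0|1|1|1
0|0|2|0|2|1
1|0|3|2|3|2
gen 4: 0|1|3|1|3|1
0|3|0|3|1|1
2|2|0|1|1|1
0|0|2|0|2|1
1|0|3|2|3|2
gen 5: 0|1|3|1|3|1
0|3|0|3|1|2
2|2|0|1|1|1
0|0|2|0|2|1
1|0|3|2|3|2
gen 6: 0|1|3|1|3|1
0|3|0|3|1|3
2|2|0|1|1|1
0|0|2|0|2|1
1|0|3|2|3|2
gen 7: 0|1|3|1|3|2
0|3|0|3|2|0
2|2|0|1|1|2
0|0|2|0|2|1
1|0|3|2|3|2
gen 8: 0|1|3|1|3|2
0|3|0|3|2|1
2|2|0|1|1|2
0|0|2|0|2|1
1|0|3|2|3|2
gen 9: 0|1|3|1|3|2
0|3|0|3|2|2
2|2|0|1|1|2
0|0|2|0|2|1
1|0|3|2|3|2
gen 10: 0|1|3|1|3|2
0|3|0|3|2|3
2|2|0|1|1|2
0|0|2|0|2|1
1|0|3|2|3|2
gen 11: 0|1|3|1|3|3
0|3|0|3|3|0
2|2|0|1|1|3
0|0|2|0|2|1
1|0|3|2|3|2
gen 12: 0|1|3|1|3|3
0|3|0|3|3|1
2|2|0|1|1|3
0|0|2|0|2|1
1|0|3|2|3|2
gen 13: 0|1|3|1|3|3
0|3|0|3|3|2
2|2|0|1|1|3
0|0|2|0|2|1
1|0|3|2|3|2
gen 14: 0|1|3|1|3|3
0|3|0|3|3|3
2|2|0|1|1|3
0|0|2|0|2|1
1|0|3|2|3|2
gen 15: 0|1|3|3|1|1
0|3|1|0|2|3
2|2|0|2|3|0
0|0|2|0|2|2
1|0|3|2|3|2

3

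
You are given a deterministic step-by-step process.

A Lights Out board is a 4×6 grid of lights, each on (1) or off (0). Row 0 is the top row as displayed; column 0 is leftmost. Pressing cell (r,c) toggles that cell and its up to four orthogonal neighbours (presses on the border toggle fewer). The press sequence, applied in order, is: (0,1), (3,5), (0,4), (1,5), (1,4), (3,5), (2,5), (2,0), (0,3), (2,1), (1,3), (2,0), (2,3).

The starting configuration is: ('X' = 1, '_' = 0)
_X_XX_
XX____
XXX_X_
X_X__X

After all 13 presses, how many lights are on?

[0] _X_XX_
XX____
XXX_X_
X_X__X
[1] X_XXX_
X_____
XXX_X_
X_X__X
[2] X_XXX_
X_____
XXX_XX
X_X_X_
[3] X_X__X
X___X_
XXX_XX
X_X_X_
[4] X_X___
X____X
XXX_X_
X_X_X_
[5] X_X_X_
X__XX_
XXX___
X_X_X_
[6] X_X_X_
X__XX_
XXX__X
X_X__X
[7] X_X_X_
X__XXX
XXX_X_
X_X___
[8] X_X_X_
___XXX
__X_X_
__X___
[9] X__X__
____XX
__X_X_
__X___
[10] X__X__
_X__XX
XX__X_
_XX___
[11] X_____
_XXX_X
XX_XX_
_XX___
[12] X_____
XXXX_X
___XX_
XXX___
[13] X_____
XXX__X
__X___
XXXX__

10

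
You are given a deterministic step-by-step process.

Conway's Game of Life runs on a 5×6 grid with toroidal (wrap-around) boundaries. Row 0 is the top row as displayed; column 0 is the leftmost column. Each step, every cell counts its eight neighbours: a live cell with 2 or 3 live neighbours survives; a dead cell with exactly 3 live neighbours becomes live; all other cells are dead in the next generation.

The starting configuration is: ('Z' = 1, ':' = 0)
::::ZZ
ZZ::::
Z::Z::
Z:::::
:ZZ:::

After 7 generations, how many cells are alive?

6

[0] ::::ZZ
ZZ::::
Z::Z::
Z:::::
:ZZ:::
[1] ::Z::Z
ZZ::Z:
Z::::Z
Z:Z:::
ZZ:::Z
[2] ::Z:Z:
:Z::Z:
::::::
::::::
::Z::Z
[3] :ZZ:ZZ
:::Z::
::::::
::::::
:::Z::
[4] ::Z:Z:
::ZZZ:
::::::
::::::
::ZZZ:
[5] :Z:::Z
::Z:Z:
:::Z::
:::Z::
::Z:Z:
[6] :ZZ:ZZ
::ZZZ:
::ZZZ:
::ZZZ:
::ZZZ:
[7] :Z:::Z
::::::
:Z:::Z
:Z:::Z
::::::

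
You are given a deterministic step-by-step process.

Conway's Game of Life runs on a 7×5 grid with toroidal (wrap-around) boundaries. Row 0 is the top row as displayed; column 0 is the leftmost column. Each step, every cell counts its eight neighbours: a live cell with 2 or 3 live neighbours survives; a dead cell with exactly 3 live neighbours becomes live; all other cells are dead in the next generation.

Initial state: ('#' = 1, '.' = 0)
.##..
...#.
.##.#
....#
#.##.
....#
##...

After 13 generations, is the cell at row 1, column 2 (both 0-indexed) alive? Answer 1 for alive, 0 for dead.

0

t=0: .##..
...#.
.##.#
....#
#.##.
....#
##...
t=1: ###..
#..#.
#.#.#
....#
#..#.
..###
###..
t=2: ...#.
...#.
##...
.#...
#.#..
.....
.....
t=3: .....
..#.#
###..
..#..
.#...
.....
.....
t=4: .....
#.##.
#.#..
#.#..
.....
.....
.....
t=5: .....
..###
#.#..
.....
.....
.....
.....
t=6: ...#.
.####
.##.#
.....
.....
.....
.....
t=7: ...##
.#..#
.#..#
.....
.....
.....
.....
t=8: #..##
..#.#
.....
.....
.....
.....
.....
t=9: #..##
#...#
.....
.....
.....
.....
....#
t=10: ...#.
#..#.
.....
.....
.....
.....
#..##
t=11: #.##.
....#
.....
.....
.....
....#
...##
t=12: #.#..
...##
.....
.....
.....
...##
#.#..
t=13: #.#..
...##
.....
.....
.....
...##
#.#..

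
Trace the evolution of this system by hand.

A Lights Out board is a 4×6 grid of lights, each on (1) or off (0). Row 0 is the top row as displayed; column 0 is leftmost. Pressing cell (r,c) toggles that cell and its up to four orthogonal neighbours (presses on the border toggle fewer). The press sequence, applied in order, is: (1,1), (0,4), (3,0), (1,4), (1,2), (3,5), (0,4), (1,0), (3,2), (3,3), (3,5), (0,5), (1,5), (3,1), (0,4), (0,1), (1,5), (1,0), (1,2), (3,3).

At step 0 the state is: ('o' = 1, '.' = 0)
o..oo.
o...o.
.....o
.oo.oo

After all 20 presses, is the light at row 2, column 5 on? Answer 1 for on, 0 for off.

1

[0] o..oo.
o...o.
.....o
.oo.oo
[1] oo.oo.
.oo.o.
.o...o
.oo.oo
[2] oo...o
.oo...
.o...o
.oo.oo
[3] oo...o
.oo...
oo...o
o.o.oo
[4] oo..oo
.ooooo
oo..oo
o.o.oo
[5] ooo.oo
....oo
ooo.oo
o.o.oo
[6] ooo.oo
....oo
ooo.o.
o.o...
[7] oooo..
.....o
ooo.o.
o.o...
[8] .ooo..
oo...o
.oo.o.
o.o...
[9] .ooo..
oo...o
.o..o.
oo.o..
[10] .ooo..
oo...o
.o.oo.
ooo.o.
[11] .ooo..
oo...o
.o.ooo
ooo..o
[12] .ooooo
oo....
.o.ooo
ooo..o
[13] .oooo.
oo..oo
.o.oo.
ooo..o
[14] .oooo.
oo..oo
...oo.
.....o
[15] .oo..o
oo...o
...oo.
.....o
[16] o....o
o....o
...oo.
.....o
[17] o.....
o...o.
...ooo
.....o
[18] ......
.o..o.
o..ooo
.....o
[19] ..o...
..ooo.
o.oooo
.....o
[20] ..o...
..ooo.
o.o.oo
..oooo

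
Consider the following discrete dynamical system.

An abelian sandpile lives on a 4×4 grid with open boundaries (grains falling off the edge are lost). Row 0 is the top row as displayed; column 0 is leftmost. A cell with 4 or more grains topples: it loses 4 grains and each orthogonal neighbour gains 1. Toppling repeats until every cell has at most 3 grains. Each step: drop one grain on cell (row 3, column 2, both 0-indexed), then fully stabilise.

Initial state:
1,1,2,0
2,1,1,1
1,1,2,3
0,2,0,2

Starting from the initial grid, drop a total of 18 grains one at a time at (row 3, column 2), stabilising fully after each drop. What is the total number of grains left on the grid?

25

gen 0: 1,1,2,0
2,1,1,1
1,1,2,3
0,2,0,2
gen 1: 1,1,2,0
2,1,1,1
1,1,2,3
0,2,1,2
gen 2: 1,1,2,0
2,1,1,1
1,1,2,3
0,2,2,2
gen 3: 1,1,2,0
2,1,1,1
1,1,2,3
0,2,3,2
gen 4: 1,1,2,0
2,1,1,1
1,1,3,3
0,3,0,3
gen 5: 1,1,2,0
2,1,1,1
1,1,3,3
0,3,1,3
gen 6: 1,1,2,0
2,1,1,1
1,1,3,3
0,3,2,3
gen 7: 1,1,2,0
2,1,1,1
1,1,3,3
0,3,3,3
gen 8: 1,1,2,0
2,1,2,2
1,3,1,1
1,0,3,1
gen 9: 1,1,2,0
2,1,2,2
1,3,2,1
1,1,0,2
gen 10: 1,1,2,0
2,1,2,2
1,3,2,1
1,1,1,2
gen 11: 1,1,2,0
2,1,2,2
1,3,2,1
1,1,2,2
gen 12: 1,1,2,0
2,1,2,2
1,3,2,1
1,1,3,2
gen 13: 1,1,2,0
2,1,2,2
1,3,3,1
1,2,0,3
gen 14: 1,1,2,0
2,1,2,2
1,3,3,1
1,2,1,3
gen 15: 1,1,2,0
2,1,2,2
1,3,3,1
1,2,2,3
gen 16: 1,1,2,0
2,1,2,2
1,3,3,1
1,2,3,3
gen 17: 1,1,2,0
2,2,3,2
2,1,1,3
2,0,3,0
gen 18: 1,1,2,0
2,2,3,2
2,1,2,3
2,1,0,1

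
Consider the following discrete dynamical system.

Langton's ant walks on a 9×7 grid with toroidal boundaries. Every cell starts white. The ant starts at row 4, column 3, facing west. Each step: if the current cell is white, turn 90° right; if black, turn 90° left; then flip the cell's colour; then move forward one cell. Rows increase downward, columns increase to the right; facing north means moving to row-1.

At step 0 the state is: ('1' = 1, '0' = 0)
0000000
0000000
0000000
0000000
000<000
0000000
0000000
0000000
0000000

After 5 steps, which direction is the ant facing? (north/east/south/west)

south

k=0  0000000
0000000
0000000
0000000
000<000
0000000
0000000
0000000
0000000
k=1  0000000
0000000
0000000
000^000
0001000
0000000
0000000
0000000
0000000
k=2  0000000
0000000
0000000
0001>00
0001000
0000000
0000000
0000000
0000000
k=3  0000000
0000000
0000000
0001100
0001v00
0000000
0000000
0000000
0000000
k=4  0000000
0000000
0000000
0001100
000<100
0000000
0000000
0000000
0000000
k=5  0000000
0000000
0000000
0001100
0000100
000v000
0000000
0000000
0000000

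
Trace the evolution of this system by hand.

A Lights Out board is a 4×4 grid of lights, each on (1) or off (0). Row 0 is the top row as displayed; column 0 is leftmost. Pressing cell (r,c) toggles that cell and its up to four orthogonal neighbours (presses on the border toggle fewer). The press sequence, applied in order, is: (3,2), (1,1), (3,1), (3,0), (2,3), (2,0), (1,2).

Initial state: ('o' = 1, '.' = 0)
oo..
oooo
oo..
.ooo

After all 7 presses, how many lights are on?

0) oo..
oooo
oo..
.ooo
1) oo..
oooo
ooo.
....
2) o...
...o
o.o.
....
3) o...
...o
ooo.
ooo.
4) o...
...o
.oo.
..o.
5) o...
....
.o.o
..oo
6) o...
o...
o..o
o.oo
7) o.o.
oooo
o.oo
o.oo

12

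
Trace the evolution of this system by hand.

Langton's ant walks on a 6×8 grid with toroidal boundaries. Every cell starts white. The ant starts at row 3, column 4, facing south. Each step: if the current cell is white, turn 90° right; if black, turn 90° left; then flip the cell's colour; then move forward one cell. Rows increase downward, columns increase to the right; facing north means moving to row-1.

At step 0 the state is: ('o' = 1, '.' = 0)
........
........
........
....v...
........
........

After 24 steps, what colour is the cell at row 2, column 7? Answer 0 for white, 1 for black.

k=0  ........
........
........
....v...
........
........
k=1  ........
........
........
...<o...
........
........
k=2  ........
........
...^....
...oo...
........
........
k=3  ........
........
...o>...
...oo...
........
........
k=4  ........
........
...oo...
...ov...
........
........
k=5  ........
........
...oo...
...o.>..
........
........
k=6  ........
........
...oo...
...o.o..
.....v..
........
k=7  ........
........
...oo...
...o.o..
....<o..
........
k=8  ........
........
...oo...
...o^o..
....oo..
........
k=9  ........
........
...oo...
...oo>..
....oo..
........
k=10  ........
........
...oo^..
...oo...
....oo..
........
k=11  ........
........
...ooo>.
...oo...
....oo..
........
k=12  ........
........
...oooo.
...oo.v.
....oo..
........
k=13  ........
........
...oooo.
...oo<o.
....oo..
........
k=14  ........
........
...oo^o.
...oooo.
....oo..
........
k=15  ........
........
...o<.o.
...oooo.
....oo..
........
k=16  ........
........
...o..o.
...ovoo.
....oo..
........
k=17  ........
........
...o..o.
...o.>o.
....oo..
........
k=18  ........
........
...o.^o.
...o..o.
....oo..
........
k=19  ........
........
...o.o>.
...o..o.
....oo..
........
k=20  ........
......^.
...o.o..
...o..o.
....oo..
........
k=21  ........
......o>
...o.o..
...o..o.
....oo..
........
k=22  ........
......oo
...o.o.v
...o..o.
....oo..
........
k=23  ........
......oo
...o.o<o
...o..o.
....oo..
........
k=24  ........
......^o
...o.ooo
...o..o.
....oo..
........

1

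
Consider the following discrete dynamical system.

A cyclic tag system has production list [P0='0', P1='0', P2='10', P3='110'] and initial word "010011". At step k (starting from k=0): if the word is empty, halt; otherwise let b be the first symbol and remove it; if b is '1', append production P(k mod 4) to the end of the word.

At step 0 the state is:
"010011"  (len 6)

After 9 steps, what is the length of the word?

gen 0: "010011"  (len 6)
gen 1: "10011"  (len 5)
gen 2: "00110"  (len 5)
gen 3: "0110"  (len 4)
gen 4: "110"  (len 3)
gen 5: "100"  (len 3)
gen 6: "000"  (len 3)
gen 7: "00"  (len 2)
gen 8: "0"  (len 1)
gen 9: (halted — word empty)

0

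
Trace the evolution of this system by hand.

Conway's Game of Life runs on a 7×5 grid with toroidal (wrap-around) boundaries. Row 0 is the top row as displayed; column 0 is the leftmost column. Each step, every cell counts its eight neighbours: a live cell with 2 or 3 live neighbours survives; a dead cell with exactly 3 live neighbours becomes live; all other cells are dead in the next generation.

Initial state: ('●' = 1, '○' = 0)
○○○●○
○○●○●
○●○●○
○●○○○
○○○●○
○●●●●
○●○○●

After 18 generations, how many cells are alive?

3

k=0  ○○○●○
○○●○●
○●○●○
○●○○○
○○○●○
○●●●●
○●○○●
k=1  ●○●●●
○○●○●
●●○●○
○○○○○
●●○●●
○●○○●
○●○○●
k=2  ○○●○○
○○○○○
●●●●●
○○○●○
○●●●●
○●○○○
○●○○○
k=3  ○○○○○
●○○○●
●●●●●
○○○○○
●●○●●
○●○●○
○●●○○
k=4  ●●○○○
○○●○○
○●●●○
○○○○○
●●○●●
○○○●○
○●●○○
k=5  ●○○○○
●○○●○
○●●●○
○○○○○
●○●●●
○○○●○
●●●○○
k=6  ●○●○○
●○○●○
○●●●●
●○○○○
○○●●●
○○○○○
●●●○●
k=7  ○○●○○
●○○○○
○●●●○
●○○○○
○○○●●
○○○○○
●○●●●
k=8  ●○●○○
○○○●○
●●●○●
●●○○○
○○○○●
●○●○○
○●●●●
k=9  ●○○○○
○○○●○
○○●●●
○○●●○
○○○○●
●○●○○
○○○○●
k=10  ○○○○●
○○●●○
○○○○●
○○●○○
○●●○●
●○○●●
●●○○●
k=11  ○●●○●
○○○●●
○○●○○
●●●○○
○●●○●
○○○○○
○●○○○
k=12  ○●●○●
●●○○●
●○●○●
●○○○○
○○●●○
●●●○○
●●●○○
k=13  ○○○○●
○○○○○
○○○●○
●○●○○
●○●●●
●○○○●
○○○○●
k=14  ○○○○○
○○○○○
○○○○○
●○●○○
○○●○○
○●○○○
○○○●●
k=15  ○○○○○
○○○○○
○○○○○
○●○○○
○○●○○
○○●●○
○○○○○
k=16  ○○○○○
○○○○○
○○○○○
○○○○○
○●●●○
○○●●○
○○○○○
k=17  ○○○○○
○○○○○
○○○○○
○○●○○
○●○●○
○●○●○
○○○○○
k=18  ○○○○○
○○○○○
○○○○○
○○●○○
○●○●○
○○○○○
○○○○○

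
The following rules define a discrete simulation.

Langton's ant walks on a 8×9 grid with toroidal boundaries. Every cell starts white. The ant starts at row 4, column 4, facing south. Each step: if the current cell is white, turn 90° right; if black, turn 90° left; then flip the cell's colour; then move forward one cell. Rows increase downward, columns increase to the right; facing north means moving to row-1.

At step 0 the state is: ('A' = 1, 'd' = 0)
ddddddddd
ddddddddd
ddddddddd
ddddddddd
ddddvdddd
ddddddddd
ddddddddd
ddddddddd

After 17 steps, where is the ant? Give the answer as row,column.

4,5

gen 0: ddddddddd
ddddddddd
ddddddddd
ddddddddd
ddddvdddd
ddddddddd
ddddddddd
ddddddddd
gen 1: ddddddddd
ddddddddd
ddddddddd
ddddddddd
ddd<Adddd
ddddddddd
ddddddddd
ddddddddd
gen 2: ddddddddd
ddddddddd
ddddddddd
ddd^ddddd
dddAAdddd
ddddddddd
ddddddddd
ddddddddd
gen 3: ddddddddd
ddddddddd
ddddddddd
dddA>dddd
dddAAdddd
ddddddddd
ddddddddd
ddddddddd
gen 4: ddddddddd
ddddddddd
ddddddddd
dddAAdddd
dddAvdddd
ddddddddd
ddddddddd
ddddddddd
gen 5: ddddddddd
ddddddddd
ddddddddd
dddAAdddd
dddAd>ddd
ddddddddd
ddddddddd
ddddddddd
gen 6: ddddddddd
ddddddddd
ddddddddd
dddAAdddd
dddAdAddd
dddddvddd
ddddddddd
ddddddddd
gen 7: ddddddddd
ddddddddd
ddddddddd
dddAAdddd
dddAdAddd
dddd<Addd
ddddddddd
ddddddddd
gen 8: ddddddddd
ddddddddd
ddddddddd
dddAAdddd
dddA^Addd
ddddAAddd
ddddddddd
ddddddddd
gen 9: ddddddddd
ddddddddd
ddddddddd
dddAAdddd
dddAA>ddd
ddddAAddd
ddddddddd
ddddddddd
gen 10: ddddddddd
ddddddddd
ddddddddd
dddAA^ddd
dddAAdddd
ddddAAddd
ddddddddd
ddddddddd
gen 11: ddddddddd
ddddddddd
ddddddddd
dddAAA>dd
dddAAdddd
ddddAAddd
ddddddddd
ddddddddd
gen 12: ddddddddd
ddddddddd
ddddddddd
dddAAAAdd
dddAAdvdd
ddddAAddd
ddddddddd
ddddddddd
gen 13: ddddddddd
ddddddddd
ddddddddd
dddAAAAdd
dddAA<Add
ddddAAddd
ddddddddd
ddddddddd
gen 14: ddddddddd
ddddddddd
ddddddddd
dddAA^Add
dddAAAAdd
ddddAAddd
ddddddddd
ddddddddd
gen 15: ddddddddd
ddddddddd
ddddddddd
dddA<dAdd
dddAAAAdd
ddddAAddd
ddddddddd
ddddddddd
gen 16: ddddddddd
ddddddddd
ddddddddd
dddAddAdd
dddAvAAdd
ddddAAddd
ddddddddd
ddddddddd
gen 17: ddddddddd
ddddddddd
ddddddddd
dddAddAdd
dddAd>Add
ddddAAddd
ddddddddd
ddddddddd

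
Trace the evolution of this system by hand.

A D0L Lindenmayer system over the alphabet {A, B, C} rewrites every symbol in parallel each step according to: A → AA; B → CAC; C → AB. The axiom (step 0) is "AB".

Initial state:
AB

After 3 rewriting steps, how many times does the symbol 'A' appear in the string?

[0] AB
[1] AACAC
[2] AAAAABAAAB
[3] AAAAAAAAAACACAAAAAACAC

18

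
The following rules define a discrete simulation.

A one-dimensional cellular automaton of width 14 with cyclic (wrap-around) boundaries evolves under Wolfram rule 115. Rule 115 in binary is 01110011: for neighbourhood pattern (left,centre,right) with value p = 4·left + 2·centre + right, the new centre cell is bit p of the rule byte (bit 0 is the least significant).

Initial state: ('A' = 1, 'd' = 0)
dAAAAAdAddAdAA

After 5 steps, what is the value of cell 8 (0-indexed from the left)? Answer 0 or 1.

0

t=0: dAAAAAdAddAdAA
t=1: AddddAAdAAdAdA
t=2: AAAAAdAAdAAdAd
t=3: ddddAAdAAdAAdA
t=4: AAAAdAAdAAdAAd
t=5: dddAAdAAdAAdAA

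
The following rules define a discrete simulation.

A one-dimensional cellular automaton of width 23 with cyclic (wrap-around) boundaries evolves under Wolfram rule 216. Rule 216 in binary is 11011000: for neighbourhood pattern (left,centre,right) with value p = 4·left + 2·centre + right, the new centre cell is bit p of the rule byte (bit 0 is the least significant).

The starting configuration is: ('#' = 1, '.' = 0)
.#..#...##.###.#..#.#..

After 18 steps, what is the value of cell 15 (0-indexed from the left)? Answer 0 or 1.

t=0: .#..#...##.###.#..#.#..
t=1: ..#..#..##.###..#....#.
t=2: ...#..#.##.####..#....#
t=3: #...#...##.#####..#....
t=4: .#...#..##.######..#...
t=5: ..#...#.##.#######..#..
t=6: ...#....##.########..#.
t=7: ....#...##.#########..#
t=8: #....#..##.##########..
t=9: .#....#.##.###########.
t=10: ..#.....##.############
t=11: #..#....##.############
t=12: ##..#...##.############
t=13: ###..#..##.############
t=14: ####..#.##.############
t=15: #####...##.############
t=16: ######..##.############
t=17: #######.##.############
t=18: #######.##.############

1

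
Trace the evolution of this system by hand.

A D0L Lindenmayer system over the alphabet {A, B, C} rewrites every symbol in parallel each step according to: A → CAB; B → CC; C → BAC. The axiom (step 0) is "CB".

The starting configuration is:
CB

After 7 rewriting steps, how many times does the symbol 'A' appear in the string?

t=0: CB
t=1: BACCC
t=2: CCCABBACBACBAC
t=3: BACBACBACCABCCCCCABBACCCCABBACCCCABBAC
t=4: CCCABBACCCCABBACCCCABBACBACCABCCBACBACBACBACBACCABCCCCCABBACBACBACBACCABCCCCCABBACBACBACBACCABCCCCCABBAC
t=5: BACBACBACCABCCCCCABBACBACBACBACCABCCCCCABBACBACBACBACCABCC…CABBACCCCABBACCCCABBACBACCABCCBACBACBACBACBACCABCCCCCABBAC  (len 284)
t=6: CCCABBACCCCABBACCCCABBACBACCABCCBACBACBACBACBACCABCCCCCABB…CABBACCCCABBACCCCABBACBACCABCCBACBACBACBACBACCABCCCCCABBAC  (len 776)
t=7: BACBACBACCABCCCCCABBACBACBACBACCABCCCCCABBACBACBACBACCABCC…CABBACCCCABBACCCCABBACBACCABCCBACBACBACBACBACCABCCCCCABBAC  (len 2120)

568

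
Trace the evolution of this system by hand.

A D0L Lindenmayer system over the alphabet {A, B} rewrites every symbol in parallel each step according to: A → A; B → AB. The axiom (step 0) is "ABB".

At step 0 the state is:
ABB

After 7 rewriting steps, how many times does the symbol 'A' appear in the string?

[0] ABB
[1] AABAB
[2] AAABAAB
[3] AAAABAAAB
[4] AAAAABAAAAB
[5] AAAAAABAAAAAB
[6] AAAAAAABAAAAAAB
[7] AAAAAAAABAAAAAAAB

15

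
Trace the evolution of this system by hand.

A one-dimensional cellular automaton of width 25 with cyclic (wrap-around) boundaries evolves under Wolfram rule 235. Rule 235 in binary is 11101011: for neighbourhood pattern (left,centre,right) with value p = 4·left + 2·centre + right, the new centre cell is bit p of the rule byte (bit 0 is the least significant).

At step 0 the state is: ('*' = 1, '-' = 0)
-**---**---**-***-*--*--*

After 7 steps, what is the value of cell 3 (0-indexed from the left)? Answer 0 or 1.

1

[0] -**---**---**-***-*--*--*
[1] ***-****-*********--*--*-
[2] ******************-*--*-*
[3] *******************--*-**
[4] *******************-*-***
[5] ********************-****
[6] *************************
[7] *************************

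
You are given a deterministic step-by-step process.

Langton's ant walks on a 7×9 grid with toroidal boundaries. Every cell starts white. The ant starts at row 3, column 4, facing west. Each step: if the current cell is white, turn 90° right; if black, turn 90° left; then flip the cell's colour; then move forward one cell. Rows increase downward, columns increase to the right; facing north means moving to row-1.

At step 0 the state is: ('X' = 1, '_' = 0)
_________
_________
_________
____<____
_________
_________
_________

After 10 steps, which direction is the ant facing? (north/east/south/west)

east

step 0: _________
_________
_________
____<____
_________
_________
_________
step 1: _________
_________
____^____
____X____
_________
_________
_________
step 2: _________
_________
____X>___
____X____
_________
_________
_________
step 3: _________
_________
____XX___
____Xv___
_________
_________
_________
step 4: _________
_________
____XX___
____<X___
_________
_________
_________
step 5: _________
_________
____XX___
_____X___
____v____
_________
_________
step 6: _________
_________
____XX___
_____X___
___<X____
_________
_________
step 7: _________
_________
____XX___
___^_X___
___XX____
_________
_________
step 8: _________
_________
____XX___
___X>X___
___XX____
_________
_________
step 9: _________
_________
____XX___
___XXX___
___Xv____
_________
_________
step 10: _________
_________
____XX___
___XXX___
___X_>___
_________
_________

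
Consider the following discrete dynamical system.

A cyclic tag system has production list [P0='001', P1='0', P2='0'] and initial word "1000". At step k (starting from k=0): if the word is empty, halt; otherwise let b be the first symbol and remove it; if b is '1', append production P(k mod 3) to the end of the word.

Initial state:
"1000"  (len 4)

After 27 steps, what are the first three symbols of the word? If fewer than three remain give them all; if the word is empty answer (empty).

1

0) "1000"  (len 4)
1) "000001"  (len 6)
2) "00001"  (len 5)
3) "0001"  (len 4)
4) "001"  (len 3)
5) "01"  (len 2)
6) "1"  (len 1)
7) "001"  (len 3)
8) "01"  (len 2)
9) "1"  (len 1)
10) "001"  (len 3)
11) "01"  (len 2)
12) "1"  (len 1)
13) "001"  (len 3)
14) "01"  (len 2)
15) "1"  (len 1)
16) "001"  (len 3)
17) "01"  (len 2)
18) "1"  (len 1)
19) "001"  (len 3)
20) "01"  (len 2)
21) "1"  (len 1)
22) "001"  (len 3)
23) "01"  (len 2)
24) "1"  (len 1)
25) "001"  (len 3)
26) "01"  (len 2)
27) "1"  (len 1)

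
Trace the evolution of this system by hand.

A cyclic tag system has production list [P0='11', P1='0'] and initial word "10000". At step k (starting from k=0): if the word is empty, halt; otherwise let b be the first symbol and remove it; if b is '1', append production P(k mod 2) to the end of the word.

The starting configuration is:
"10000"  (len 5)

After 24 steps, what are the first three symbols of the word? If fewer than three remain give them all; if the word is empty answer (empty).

0) "10000"  (len 5)
1) "000011"  (len 6)
2) "00011"  (len 5)
3) "0011"  (len 4)
4) "011"  (len 3)
5) "11"  (len 2)
6) "10"  (len 2)
7) "011"  (len 3)
8) "11"  (len 2)
9) "111"  (len 3)
10) "110"  (len 3)
11) "1011"  (len 4)
12) "0110"  (len 4)
13) "110"  (len 3)
14) "100"  (len 3)
15) "0011"  (len 4)
16) "011"  (len 3)
17) "11"  (len 2)
18) "10"  (len 2)
19) "011"  (len 3)
20) "11"  (len 2)
21) "111"  (len 3)
22) "110"  (len 3)
23) "1011"  (len 4)
24) "0110"  (len 4)

011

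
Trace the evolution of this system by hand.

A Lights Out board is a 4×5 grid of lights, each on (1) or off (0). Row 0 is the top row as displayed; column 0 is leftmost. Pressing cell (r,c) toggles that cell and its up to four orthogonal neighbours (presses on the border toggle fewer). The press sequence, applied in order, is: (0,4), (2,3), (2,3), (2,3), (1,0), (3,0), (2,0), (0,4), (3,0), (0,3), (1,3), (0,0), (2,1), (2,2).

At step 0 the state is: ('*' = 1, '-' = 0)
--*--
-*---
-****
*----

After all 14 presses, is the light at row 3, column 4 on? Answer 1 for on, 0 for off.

0

[0] --*--
-*---
-****
*----
[1] --***
-*--*
-****
*----
[2] --***
-*-**
-*---
*--*-
[3] --***
-*--*
-****
*----
[4] --***
-*-**
-*---
*--*-
[5] *-***
*--**
**---
*--*-
[6] *-***
*--**
-*---
-*-*-
[7] *-***
---**
*----
**-*-
[8] *-*--
---*-
*----
**-*-
[9] *-*--
---*-
-----
---*-
[10] *--**
-----
-----
---*-
[11] *---*
--***
---*-
---*-
[12] -*--*
*-***
---*-
---*-
[13] -*--*
*****
****-
-*-*-
[14] -*--*
**-**
*----
-***-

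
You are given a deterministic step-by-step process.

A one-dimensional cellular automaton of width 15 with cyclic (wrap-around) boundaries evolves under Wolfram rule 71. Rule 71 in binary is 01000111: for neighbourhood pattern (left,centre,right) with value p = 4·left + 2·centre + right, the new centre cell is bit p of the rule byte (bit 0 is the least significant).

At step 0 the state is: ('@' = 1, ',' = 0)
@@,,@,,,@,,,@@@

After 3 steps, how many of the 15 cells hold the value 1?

t=0: @@,,@,,,@,,,@@@
t=1: ,@,@@,@@@,@@,,,
t=2: @@,,@,,,@,,@,@@
t=3: ,@,@@,@@@,@@,,,

8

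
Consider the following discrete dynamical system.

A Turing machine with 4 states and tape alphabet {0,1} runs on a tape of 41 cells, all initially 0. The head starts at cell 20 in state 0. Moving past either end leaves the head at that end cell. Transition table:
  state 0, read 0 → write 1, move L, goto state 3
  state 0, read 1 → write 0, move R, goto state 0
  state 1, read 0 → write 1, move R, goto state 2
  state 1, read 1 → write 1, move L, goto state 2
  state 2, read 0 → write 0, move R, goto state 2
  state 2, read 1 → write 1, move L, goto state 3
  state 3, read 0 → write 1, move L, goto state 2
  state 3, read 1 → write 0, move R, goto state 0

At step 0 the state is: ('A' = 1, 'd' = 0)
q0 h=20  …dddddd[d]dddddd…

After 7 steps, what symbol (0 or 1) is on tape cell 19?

1

step 0: q0 h=20  …dddddd[d]dddddd…
step 1: q3 h=19  …dddddd[d]Addddd…
step 2: q2 h=18  …dddddd[d]AAdddd…
step 3: q2 h=19  …dddddd[A]Addddd…
step 4: q3 h=18  …dddddd[d]AAdddd…
step 5: q2 h=17  …dddddd[d]AAAddd…
step 6: q2 h=18  …dddddd[A]AAdddd…
step 7: q3 h=17  …dddddd[d]AAAddd…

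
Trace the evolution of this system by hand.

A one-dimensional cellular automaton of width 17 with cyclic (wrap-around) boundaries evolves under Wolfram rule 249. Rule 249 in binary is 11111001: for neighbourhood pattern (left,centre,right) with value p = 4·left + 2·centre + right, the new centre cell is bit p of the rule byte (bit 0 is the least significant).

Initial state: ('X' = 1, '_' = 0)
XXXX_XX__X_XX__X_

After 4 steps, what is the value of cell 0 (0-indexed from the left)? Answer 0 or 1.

1

0) XXXX_XX__X_XX__X_
1) XXXXXXXX__XXXX__X
2) XXXXXXXXX_XXXXX_X
3) XXXXXXXXXXXXXXXXX
4) XXXXXXXXXXXXXXXXX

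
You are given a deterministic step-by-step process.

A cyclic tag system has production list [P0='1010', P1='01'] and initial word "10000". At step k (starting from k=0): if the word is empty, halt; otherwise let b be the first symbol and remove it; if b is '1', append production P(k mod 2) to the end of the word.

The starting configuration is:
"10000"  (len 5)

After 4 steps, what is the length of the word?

0) "10000"  (len 5)
1) "00001010"  (len 8)
2) "0001010"  (len 7)
3) "001010"  (len 6)
4) "01010"  (len 5)

5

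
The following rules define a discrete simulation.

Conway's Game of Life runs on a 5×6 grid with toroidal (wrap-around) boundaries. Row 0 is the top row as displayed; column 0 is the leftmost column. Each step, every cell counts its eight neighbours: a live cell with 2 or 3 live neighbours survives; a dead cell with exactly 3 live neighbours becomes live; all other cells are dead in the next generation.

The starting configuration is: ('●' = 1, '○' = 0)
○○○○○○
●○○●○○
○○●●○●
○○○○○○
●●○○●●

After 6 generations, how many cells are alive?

gen 0: ○○○○○○
●○○●○○
○○●●○●
○○○○○○
●●○○●●
gen 1: ○●○○●○
○○●●●○
○○●●●○
○●●●○○
●○○○○●
gen 2: ●●●○●○
○●○○○●
○○○○○○
●●○○○●
●○○●●●
gen 3: ○○●○○○
○●●○○●
○●○○○●
○●○○○○
○○○●○○
gen 4: ○●●●○○
○●●○○○
○●○○○○
●○●○○○
○○●○○○
gen 5: ○○○●○○
●○○●○○
●○○○○○
○○●○○○
○○○○○○
gen 6: ○○○○○○
○○○○○○
○●○○○○
○○○○○○
○○○○○○

1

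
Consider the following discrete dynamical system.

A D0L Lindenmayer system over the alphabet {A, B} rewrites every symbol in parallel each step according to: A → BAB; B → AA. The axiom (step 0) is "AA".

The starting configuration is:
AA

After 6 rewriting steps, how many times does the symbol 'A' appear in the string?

t=0: AA
t=1: BABBAB
t=2: AABABAAAABABAA
t=3: BABBABAABABAABABBABBABBABAABABAABABBAB
t=4: AABABAAAABABAABABBABAABABAABABBABAABABAAAABABAAAABABAAAABABAABABBABAABABAABABBABAABABAAAABABAA
t=5: BABBABAABABAABABBABBABBABAABABAABABBABAABABAAAABABAABABBAB…BABBABAABABAAAABABAABABBABAABABAABABBABBABBABAABABAABABBAB  (len 246)
t=6: AABABAAAABABAABABBABAABABAABABBABAABABAAAABABAAAABABAAAABA…ABAAAABABAAAABABAAAABABAABABBABAABABAABABBABAABABAAAABABAA  (len 622)

362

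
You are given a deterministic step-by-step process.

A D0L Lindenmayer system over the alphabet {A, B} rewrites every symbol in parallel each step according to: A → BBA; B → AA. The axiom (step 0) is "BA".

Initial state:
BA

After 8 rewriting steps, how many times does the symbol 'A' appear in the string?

[0] BA
[1] AABBA
[2] BBABBAAAAABBA
[3] AAAABBAAAAABBABBABBABBABBAAAAABBA
[4] BBABBABBABBAAAAABBABBABBABBABBAAAAABBAAAAABBAAAAABBAAAAABBAAAAABBABBABBABBABBAAAAABBA
[5] AAAABBAAAAABBAAAAABBAAAAABBABBABBABBABBAAAAABBAAAAABBAAAAA…ABBAAAAABBAAAAABBAAAAABBAAAAABBAAAAABBABBABBABBABBAAAAABBA  (len 217)
[6] BBABBABBABBAAAAABBABBABBABBABBAAAAABBABBABBABBABBAAAAABBAB…ABBAAAAABBAAAAABBAAAAABBAAAAABBAAAAABBABBABBABBABBAAAAABBA  (len 557)
[7] AAAABBAAAAABBAAAAABBAAAAABBABBABBABBABBAAAAABBAAAAABBAAAAA…ABBAAAAABBAAAAABBAAAAABBAAAAABBAAAAABBABBABBABBABBAAAAABBA  (len 1425)
[8] BBABBABBABBAAAAABBABBABBABBABBAAAAABBABBABBABBABBAAAAABBAB…ABBAAAAABBAAAAABBAAAAABBAAAAABBAAAAABBABBABBABBABBAAAAABBA  (len 3653)

2047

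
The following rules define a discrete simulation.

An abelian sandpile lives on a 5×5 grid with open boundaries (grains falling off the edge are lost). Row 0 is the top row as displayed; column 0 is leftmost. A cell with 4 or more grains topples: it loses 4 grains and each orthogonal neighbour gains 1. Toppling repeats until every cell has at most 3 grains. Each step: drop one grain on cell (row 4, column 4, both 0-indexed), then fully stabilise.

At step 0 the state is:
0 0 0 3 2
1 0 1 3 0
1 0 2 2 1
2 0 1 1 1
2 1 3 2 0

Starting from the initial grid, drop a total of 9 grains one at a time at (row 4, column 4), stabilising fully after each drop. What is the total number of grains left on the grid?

32

gen 0: 0 0 0 3 2
1 0 1 3 0
1 0 2 2 1
2 0 1 1 1
2 1 3 2 0
gen 1: 0 0 0 3 2
1 0 1 3 0
1 0 2 2 1
2 0 1 1 1
2 1 3 2 1
gen 2: 0 0 0 3 2
1 0 1 3 0
1 0 2 2 1
2 0 1 1 1
2 1 3 2 2
gen 3: 0 0 0 3 2
1 0 1 3 0
1 0 2 2 1
2 0 1 1 1
2 1 3 2 3
gen 4: 0 0 0 3 2
1 0 1 3 0
1 0 2 2 1
2 0 1 1 2
2 1 3 3 0
gen 5: 0 0 0 3 2
1 0 1 3 0
1 0 2 2 1
2 0 1 1 2
2 1 3 3 1
gen 6: 0 0 0 3 2
1 0 1 3 0
1 0 2 2 1
2 0 1 1 2
2 1 3 3 2
gen 7: 0 0 0 3 2
1 0 1 3 0
1 0 2 2 1
2 0 1 1 2
2 1 3 3 3
gen 8: 0 0 0 3 2
1 0 1 3 0
1 0 2 2 1
2 0 2 2 3
2 2 0 1 1
gen 9: 0 0 0 3 2
1 0 1 3 0
1 0 2 2 1
2 0 2 2 3
2 2 0 1 2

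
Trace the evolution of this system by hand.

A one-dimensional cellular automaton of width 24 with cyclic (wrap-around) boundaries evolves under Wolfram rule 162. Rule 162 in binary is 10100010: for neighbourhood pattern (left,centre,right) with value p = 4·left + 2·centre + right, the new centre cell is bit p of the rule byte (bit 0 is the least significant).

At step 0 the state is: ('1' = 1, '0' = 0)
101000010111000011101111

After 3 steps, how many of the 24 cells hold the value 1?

9

gen 0: 101000010111000011101111
gen 1: 010000101010000101010111
gen 2: 100001010100001010101010
gen 3: 000010101000010101010101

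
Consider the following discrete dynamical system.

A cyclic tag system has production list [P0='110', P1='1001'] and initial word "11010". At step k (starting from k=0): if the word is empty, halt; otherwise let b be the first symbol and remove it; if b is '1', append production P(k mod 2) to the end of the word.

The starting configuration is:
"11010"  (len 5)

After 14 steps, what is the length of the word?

19

step 0: "11010"  (len 5)
step 1: "1010110"  (len 7)
step 2: "0101101001"  (len 10)
step 3: "101101001"  (len 9)
step 4: "011010011001"  (len 12)
step 5: "11010011001"  (len 11)
step 6: "10100110011001"  (len 14)
step 7: "0100110011001110"  (len 16)
step 8: "100110011001110"  (len 15)
step 9: "00110011001110110"  (len 17)
step 10: "0110011001110110"  (len 16)
step 11: "110011001110110"  (len 15)
step 12: "100110011101101001"  (len 18)
step 13: "00110011101101001110"  (len 20)
step 14: "0110011101101001110"  (len 19)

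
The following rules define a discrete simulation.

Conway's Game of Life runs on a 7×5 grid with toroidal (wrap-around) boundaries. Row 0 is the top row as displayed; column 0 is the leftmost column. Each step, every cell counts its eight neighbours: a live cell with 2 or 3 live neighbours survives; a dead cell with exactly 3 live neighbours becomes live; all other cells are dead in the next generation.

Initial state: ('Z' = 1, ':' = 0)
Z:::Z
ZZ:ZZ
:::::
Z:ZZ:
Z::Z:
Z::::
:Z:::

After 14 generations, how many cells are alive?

gen 0: Z:::Z
ZZ:ZZ
:::::
Z:ZZ:
Z::Z:
Z::::
:Z:::
gen 1: ::ZZ:
:Z:Z:
:::::
:ZZZ:
Z:ZZ:
ZZ::Z
:Z::Z
gen 2: ZZ:ZZ
:::Z:
:Z:Z:
:Z:ZZ
:::::
:::::
:Z::Z
gen 3: :Z:Z:
:Z:Z:
Z::Z:
Z::ZZ
:::::
:::::
:ZZZZ
gen 4: :Z:::
ZZ:Z:
ZZ:Z:
Z::Z:
::::Z
::ZZ:
ZZ:ZZ
gen 5: :::Z:
:::::
:::Z:
ZZZZ:
::Z:Z
:ZZ::
ZZ:ZZ
gen 6: Z:ZZ:
:::::
:Z:ZZ
ZZ:::
::::Z
:::::
ZZ:ZZ
gen 7: Z:ZZ:
ZZ:::
:ZZ:Z
:ZZZ:
Z::::
:::Z:
ZZ:Z:
gen 8: :::Z:
:::::
::::Z
:::ZZ
:Z:ZZ
ZZZ::
ZZ:Z:
gen 9: ::Z:Z
:::::
:::ZZ
::Z::
:Z:::
:::::
Z::Z:
gen 10: :::ZZ
::::Z
:::Z:
::ZZ:
:::::
:::::
:::ZZ
gen 11: Z::::
::::Z
::ZZZ
::ZZ:
:::::
:::::
:::ZZ
gen 12: Z::Z:
Z:::Z
::Z:Z
::Z:Z
:::::
:::::
::::Z
gen 13: Z::Z:
ZZ:::
:Z::Z
:::::
:::::
:::::
::::Z
gen 14: ZZ:::
:ZZ::
:Z:::
:::::
:::::
:::::
::::Z

6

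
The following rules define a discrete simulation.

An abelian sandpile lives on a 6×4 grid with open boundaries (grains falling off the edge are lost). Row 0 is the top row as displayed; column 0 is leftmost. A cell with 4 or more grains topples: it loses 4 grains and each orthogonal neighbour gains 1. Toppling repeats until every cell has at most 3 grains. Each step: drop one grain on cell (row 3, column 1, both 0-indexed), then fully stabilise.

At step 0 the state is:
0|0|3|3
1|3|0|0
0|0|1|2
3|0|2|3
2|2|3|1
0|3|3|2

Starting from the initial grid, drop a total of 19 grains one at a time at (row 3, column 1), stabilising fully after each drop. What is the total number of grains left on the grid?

42

t=0: 0|0|3|3
1|3|0|0
0|0|1|2
3|0|2|3
2|2|3|1
0|3|3|2
t=1: 0|0|3|3
1|3|0|0
0|0|1|2
3|1|2|3
2|2|3|1
0|3|3|2
t=2: 0|0|3|3
1|3|0|0
0|0|1|2
3|2|2|3
2|2|3|1
0|3|3|2
t=3: 0|0|3|3
1|3|0|0
0|0|1|2
3|3|2|3
2|2|3|1
0|3|3|2
t=4: 0|0|3|3
1|3|0|0
1|1|1|2
0|1|3|3
3|3|3|1
0|3|3|2
t=5: 0|0|3|3
1|3|0|0
1|1|1|2
0|2|3|3
3|3|3|1
0|3|3|2
t=6: 0|0|3|3
1|3|0|0
1|1|1|2
0|3|3|3
3|3|3|1
0|3|3|2
t=7: 0|0|3|3
1|3|0|0
1|2|2|3
2|2|2|0
0|3|2|3
2|1|1|3
t=8: 0|0|3|3
1|3|0|0
1|2|2|3
2|3|2|0
0|3|2|3
2|1|1|3
t=9: 0|0|3|3
1|3|0|0
1|3|2|3
3|1|3|0
1|0|3|3
2|2|1|3
t=10: 0|0|3|3
1|3|0|0
1|3|2|3
3|2|3|0
1|0|3|3
2|2|1|3
t=11: 0|0|3|3
1|3|0|0
1|3|2|3
3|3|3|0
1|0|3|3
2|2|1|3
t=12: 0|1|3|3
2|0|2|1
3|2|1|0
0|3|2|3
2|2|1|1
2|2|3|0
t=13: 0|1|3|3
2|0|2|1
3|3|1|0
1|0|3|3
2|3|1|1
2|2|3|0
t=14: 0|1|3|3
2|0|2|1
3|3|1|0
1|1|3|3
2|3|1|1
2|2|3|0
t=15: 0|1|3|3
2|0|2|1
3|3|1|0
1|2|3|3
2|3|1|1
2|2|3|0
t=16: 0|1|3|3
2|0|2|1
3|3|1|0
1|3|3|3
2|3|1|1
2|2|3|0
t=17: 0|1|3|3
3|1|2|1
0|1|3|1
3|3|1|0
3|0|3|2
2|3|3|0
t=18: 0|1|3|3
3|1|2|1
1|2|3|1
1|1|2|0
0|2|3|2
3|3|3|0
t=19: 0|1|3|3
3|1|2|1
1|2|3|1
1|2|2|0
0|2|3|2
3|3|3|0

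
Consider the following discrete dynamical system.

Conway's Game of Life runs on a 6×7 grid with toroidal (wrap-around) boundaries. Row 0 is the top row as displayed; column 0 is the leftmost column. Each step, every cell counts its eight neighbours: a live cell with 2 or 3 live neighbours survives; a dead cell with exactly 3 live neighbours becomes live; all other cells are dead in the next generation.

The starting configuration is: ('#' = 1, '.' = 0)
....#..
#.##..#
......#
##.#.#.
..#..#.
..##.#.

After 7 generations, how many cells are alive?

t=0: ....#..
#.##..#
......#
##.#.#.
..#..#.
..##.#.
t=1: .#..###
#..#.##
...###.
###.##.
.....#.
..##.#.
t=2: .#.....
#.##...
.......
.##....
.....#.
..##...
t=3: .#.....
.##....
...#...
.......
.#.#...
..#....
t=4: .#.....
.##....
..#....
..#....
..#....
.##....
t=5: #......
.##....
..##...
.###...
..##...
.##....
t=6: #......
.###...
.......
.#..#..
.......
.###...
t=7: #......
.##....
.#.#...
.......
.#.#...
.##....

9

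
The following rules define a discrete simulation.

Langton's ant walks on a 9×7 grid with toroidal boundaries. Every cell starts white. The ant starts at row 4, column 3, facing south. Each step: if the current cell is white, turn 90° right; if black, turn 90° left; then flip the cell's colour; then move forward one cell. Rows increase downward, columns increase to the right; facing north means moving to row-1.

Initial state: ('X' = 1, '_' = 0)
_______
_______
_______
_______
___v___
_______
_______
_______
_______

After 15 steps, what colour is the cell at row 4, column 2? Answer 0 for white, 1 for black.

0) _______
_______
_______
_______
___v___
_______
_______
_______
_______
1) _______
_______
_______
_______
__<X___
_______
_______
_______
_______
2) _______
_______
_______
__^____
__XX___
_______
_______
_______
_______
3) _______
_______
_______
__X>___
__XX___
_______
_______
_______
_______
4) _______
_______
_______
__XX___
__Xv___
_______
_______
_______
_______
5) _______
_______
_______
__XX___
__X_>__
_______
_______
_______
_______
6) _______
_______
_______
__XX___
__X_X__
____v__
_______
_______
_______
7) _______
_______
_______
__XX___
__X_X__
___<X__
_______
_______
_______
8) _______
_______
_______
__XX___
__X^X__
___XX__
_______
_______
_______
9) _______
_______
_______
__XX___
__XX>__
___XX__
_______
_______
_______
10) _______
_______
_______
__XX^__
__XX___
___XX__
_______
_______
_______
11) _______
_______
_______
__XXX>_
__XX___
___XX__
_______
_______
_______
12) _______
_______
_______
__XXXX_
__XX_v_
___XX__
_______
_______
_______
13) _______
_______
_______
__XXXX_
__XX<X_
___XX__
_______
_______
_______
14) _______
_______
_______
__XX^X_
__XXXX_
___XX__
_______
_______
_______
15) _______
_______
_______
__X<_X_
__XXXX_
___XX__
_______
_______
_______

1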